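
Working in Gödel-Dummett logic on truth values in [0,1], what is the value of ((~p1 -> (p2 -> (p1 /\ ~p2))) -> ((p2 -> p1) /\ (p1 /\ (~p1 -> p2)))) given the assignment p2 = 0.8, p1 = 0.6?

0.60

~p1: Gödel ¬ of 0.6 = 0 (operand ≠ 0)
~p2: Gödel ¬ of 0.8 = 0 (operand ≠ 0)
(p1 /\ ~p2) = min(0.6, 0) = 0
(p2 -> (p1 /\ ~p2)): 0.8 > 0, so result = 0
(~p1 -> (p2 -> (p1 /\ ~p2))): 0 ≤ 0, so result = 1
(p2 -> p1): 0.8 > 0.6, so result = 0.6
~p1: Gödel ¬ of 0.6 = 0 (operand ≠ 0)
(~p1 -> p2): 0 ≤ 0.8, so result = 1
(p1 /\ (~p1 -> p2)) = min(0.6, 1) = 0.6
((p2 -> p1) /\ (p1 /\ (~p1 -> p2))) = min(0.6, 0.6) = 0.6
((~p1 -> (p2 -> (p1 /\ ~p2))) -> ((p2 -> p1) /\ (p1 /\ (~p1 -> p2)))): 1 > 0.6, so result = 0.6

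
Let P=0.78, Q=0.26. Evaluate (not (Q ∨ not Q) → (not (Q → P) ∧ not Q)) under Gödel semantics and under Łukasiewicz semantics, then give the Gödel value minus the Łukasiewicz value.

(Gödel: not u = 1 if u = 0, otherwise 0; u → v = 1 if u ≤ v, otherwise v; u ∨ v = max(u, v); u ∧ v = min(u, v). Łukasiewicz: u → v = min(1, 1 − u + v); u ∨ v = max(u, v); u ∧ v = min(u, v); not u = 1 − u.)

0.26

Gödel evaluation:
  not Q: Gödel ¬ of 0.26 = 0 (operand ≠ 0)
  (Q ∨ not Q) = max(0.26, 0) = 0.26
  not (Q ∨ not Q): Gödel ¬ of 0.26 = 0 (operand ≠ 0)
  (Q → P): 0.26 ≤ 0.78, so result = 1
  not (Q → P): Gödel ¬ of 1 = 0 (operand ≠ 0)
  not Q: Gödel ¬ of 0.26 = 0 (operand ≠ 0)
  (not (Q → P) ∧ not Q) = min(0, 0) = 0
  (not (Q ∨ not Q) → (not (Q → P) ∧ not Q)): 0 ≤ 0, so result = 1
  Gödel value = 1
Łukasiewicz evaluation:
  not Q: Łukasiewicz ¬ gives 1 − 0.26 = 0.74
  (Q ∨ not Q) = max(0.26, 0.74) = 0.74
  not (Q ∨ not Q): Łukasiewicz ¬ gives 1 − 0.74 = 0.26
  (Q → P): min(1, 1 − 0.26 + 0.78) = 1
  not (Q → P): Łukasiewicz ¬ gives 1 − 1 = 0
  not Q: Łukasiewicz ¬ gives 1 − 0.26 = 0.74
  (not (Q → P) ∧ not Q) = min(0, 0.74) = 0
  (not (Q ∨ not Q) → (not (Q → P) ∧ not Q)): min(1, 1 − 0.26 + 0) = 0.74
  Łukasiewicz value = 0.74
Difference: 1 − 0.74 = 0.26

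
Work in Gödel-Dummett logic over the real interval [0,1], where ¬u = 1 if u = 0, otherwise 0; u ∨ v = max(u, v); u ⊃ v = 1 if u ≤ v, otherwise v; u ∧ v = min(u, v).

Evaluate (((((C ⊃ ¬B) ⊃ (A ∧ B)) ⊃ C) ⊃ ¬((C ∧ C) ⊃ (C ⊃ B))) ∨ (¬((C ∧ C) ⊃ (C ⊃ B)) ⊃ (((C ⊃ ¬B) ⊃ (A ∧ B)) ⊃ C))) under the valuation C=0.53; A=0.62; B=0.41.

1.00

¬B: Gödel ¬ of 0.41 = 0 (operand ≠ 0)
(C ⊃ ¬B): 0.53 > 0, so result = 0
(A ∧ B) = min(0.62, 0.41) = 0.41
((C ⊃ ¬B) ⊃ (A ∧ B)): 0 ≤ 0.41, so result = 1
(((C ⊃ ¬B) ⊃ (A ∧ B)) ⊃ C): 1 > 0.53, so result = 0.53
(C ∧ C) = min(0.53, 0.53) = 0.53
(C ⊃ B): 0.53 > 0.41, so result = 0.41
((C ∧ C) ⊃ (C ⊃ B)): 0.53 > 0.41, so result = 0.41
¬((C ∧ C) ⊃ (C ⊃ B)): Gödel ¬ of 0.41 = 0 (operand ≠ 0)
((((C ⊃ ¬B) ⊃ (A ∧ B)) ⊃ C) ⊃ ¬((C ∧ C) ⊃ (C ⊃ B))): 0.53 > 0, so result = 0
(C ∧ C) = min(0.53, 0.53) = 0.53
(C ⊃ B): 0.53 > 0.41, so result = 0.41
((C ∧ C) ⊃ (C ⊃ B)): 0.53 > 0.41, so result = 0.41
¬((C ∧ C) ⊃ (C ⊃ B)): Gödel ¬ of 0.41 = 0 (operand ≠ 0)
¬B: Gödel ¬ of 0.41 = 0 (operand ≠ 0)
(C ⊃ ¬B): 0.53 > 0, so result = 0
(A ∧ B) = min(0.62, 0.41) = 0.41
((C ⊃ ¬B) ⊃ (A ∧ B)): 0 ≤ 0.41, so result = 1
(((C ⊃ ¬B) ⊃ (A ∧ B)) ⊃ C): 1 > 0.53, so result = 0.53
(¬((C ∧ C) ⊃ (C ⊃ B)) ⊃ (((C ⊃ ¬B) ⊃ (A ∧ B)) ⊃ C)): 0 ≤ 0.53, so result = 1
(((((C ⊃ ¬B) ⊃ (A ∧ B)) ⊃ C) ⊃ ¬((C ∧ C) ⊃ (C ⊃ B))) ∨ (¬((C ∧ C) ⊃ (C ⊃ B)) ⊃ (((C ⊃ ¬B) ⊃ (A ∧ B)) ⊃ C))) = max(0, 1) = 1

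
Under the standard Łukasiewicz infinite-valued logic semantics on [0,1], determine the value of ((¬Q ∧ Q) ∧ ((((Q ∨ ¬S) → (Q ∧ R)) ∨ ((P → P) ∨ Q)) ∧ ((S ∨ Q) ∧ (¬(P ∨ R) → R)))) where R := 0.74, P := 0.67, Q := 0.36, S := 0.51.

0.36

¬Q: Łukasiewicz ¬ gives 1 − 0.36 = 0.64
(¬Q ∧ Q) = min(0.64, 0.36) = 0.36
¬S: Łukasiewicz ¬ gives 1 − 0.51 = 0.49
(Q ∨ ¬S) = max(0.36, 0.49) = 0.49
(Q ∧ R) = min(0.36, 0.74) = 0.36
((Q ∨ ¬S) → (Q ∧ R)): min(1, 1 − 0.49 + 0.36) = 0.87
(P → P): min(1, 1 − 0.67 + 0.67) = 1
((P → P) ∨ Q) = max(1, 0.36) = 1
(((Q ∨ ¬S) → (Q ∧ R)) ∨ ((P → P) ∨ Q)) = max(0.87, 1) = 1
(S ∨ Q) = max(0.51, 0.36) = 0.51
(P ∨ R) = max(0.67, 0.74) = 0.74
¬(P ∨ R): Łukasiewicz ¬ gives 1 − 0.74 = 0.26
(¬(P ∨ R) → R): min(1, 1 − 0.26 + 0.74) = 1
((S ∨ Q) ∧ (¬(P ∨ R) → R)) = min(0.51, 1) = 0.51
((((Q ∨ ¬S) → (Q ∧ R)) ∨ ((P → P) ∨ Q)) ∧ ((S ∨ Q) ∧ (¬(P ∨ R) → R))) = min(1, 0.51) = 0.51
((¬Q ∧ Q) ∧ ((((Q ∨ ¬S) → (Q ∧ R)) ∨ ((P → P) ∨ Q)) ∧ ((S ∨ Q) ∧ (¬(P ∨ R) → R)))) = min(0.36, 0.51) = 0.36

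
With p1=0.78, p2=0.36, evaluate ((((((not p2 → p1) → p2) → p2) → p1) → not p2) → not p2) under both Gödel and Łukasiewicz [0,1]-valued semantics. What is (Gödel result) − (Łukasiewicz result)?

Gödel evaluation:
  not p2: Gödel ¬ of 0.36 = 0 (operand ≠ 0)
  (not p2 → p1): 0 ≤ 0.78, so result = 1
  ((not p2 → p1) → p2): 1 > 0.36, so result = 0.36
  (((not p2 → p1) → p2) → p2): 0.36 ≤ 0.36, so result = 1
  ((((not p2 → p1) → p2) → p2) → p1): 1 > 0.78, so result = 0.78
  not p2: Gödel ¬ of 0.36 = 0 (operand ≠ 0)
  (((((not p2 → p1) → p2) → p2) → p1) → not p2): 0.78 > 0, so result = 0
  not p2: Gödel ¬ of 0.36 = 0 (operand ≠ 0)
  ((((((not p2 → p1) → p2) → p2) → p1) → not p2) → not p2): 0 ≤ 0, so result = 1
  Gödel value = 1
Łukasiewicz evaluation:
  not p2: Łukasiewicz ¬ gives 1 − 0.36 = 0.64
  (not p2 → p1): min(1, 1 − 0.64 + 0.78) = 1
  ((not p2 → p1) → p2): min(1, 1 − 1 + 0.36) = 0.36
  (((not p2 → p1) → p2) → p2): min(1, 1 − 0.36 + 0.36) = 1
  ((((not p2 → p1) → p2) → p2) → p1): min(1, 1 − 1 + 0.78) = 0.78
  not p2: Łukasiewicz ¬ gives 1 − 0.36 = 0.64
  (((((not p2 → p1) → p2) → p2) → p1) → not p2): min(1, 1 − 0.78 + 0.64) = 0.86
  not p2: Łukasiewicz ¬ gives 1 − 0.36 = 0.64
  ((((((not p2 → p1) → p2) → p2) → p1) → not p2) → not p2): min(1, 1 − 0.86 + 0.64) = 0.78
  Łukasiewicz value = 0.78
Difference: 1 − 0.78 = 0.22

0.22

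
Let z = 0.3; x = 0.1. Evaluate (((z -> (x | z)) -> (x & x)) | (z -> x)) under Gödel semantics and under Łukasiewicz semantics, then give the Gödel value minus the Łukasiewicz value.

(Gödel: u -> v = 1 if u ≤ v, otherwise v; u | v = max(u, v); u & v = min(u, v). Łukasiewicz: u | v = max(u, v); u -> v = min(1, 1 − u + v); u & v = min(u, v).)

Gödel evaluation:
  (x | z) = max(0.1, 0.3) = 0.3
  (z -> (x | z)): 0.3 ≤ 0.3, so result = 1
  (x & x) = min(0.1, 0.1) = 0.1
  ((z -> (x | z)) -> (x & x)): 1 > 0.1, so result = 0.1
  (z -> x): 0.3 > 0.1, so result = 0.1
  (((z -> (x | z)) -> (x & x)) | (z -> x)) = max(0.1, 0.1) = 0.1
  Gödel value = 0.1
Łukasiewicz evaluation:
  (x | z) = max(0.1, 0.3) = 0.3
  (z -> (x | z)): min(1, 1 − 0.3 + 0.3) = 1
  (x & x) = min(0.1, 0.1) = 0.1
  ((z -> (x | z)) -> (x & x)): min(1, 1 − 1 + 0.1) = 0.1
  (z -> x): min(1, 1 − 0.3 + 0.1) = 0.8
  (((z -> (x | z)) -> (x & x)) | (z -> x)) = max(0.1, 0.8) = 0.8
  Łukasiewicz value = 0.8
Difference: 0.1 − 0.8 = -0.70

-0.70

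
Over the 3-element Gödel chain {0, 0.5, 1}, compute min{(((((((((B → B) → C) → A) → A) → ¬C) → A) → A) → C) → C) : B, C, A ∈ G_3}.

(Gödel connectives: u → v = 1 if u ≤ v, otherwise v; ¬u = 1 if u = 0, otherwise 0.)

The minimum is attained at B = 0, C = 0.5, A = 0:
  (B → B): 0 ≤ 0, so result = 1
  ((B → B) → C): 1 > 0.5, so result = 0.5
  (((B → B) → C) → A): 0.5 > 0, so result = 0
  ((((B → B) → C) → A) → A): 0 ≤ 0, so result = 1
  ¬C: Gödel ¬ of 0.5 = 0 (operand ≠ 0)
  (((((B → B) → C) → A) → A) → ¬C): 1 > 0, so result = 0
  ((((((B → B) → C) → A) → A) → ¬C) → A): 0 ≤ 0, so result = 1
  (((((((B → B) → C) → A) → A) → ¬C) → A) → A): 1 > 0, so result = 0
  ((((((((B → B) → C) → A) → A) → ¬C) → A) → A) → C): 0 ≤ 0.5, so result = 1
  (((((((((B → B) → C) → A) → A) → ¬C) → A) → A) → C) → C): 1 > 0.5, so result = 0.5
Checking all 27 assignments confirms none give a value below 0.50.

0.50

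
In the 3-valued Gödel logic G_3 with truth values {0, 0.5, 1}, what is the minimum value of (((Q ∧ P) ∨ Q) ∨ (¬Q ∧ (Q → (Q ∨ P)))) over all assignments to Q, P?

The minimum is attained at Q = 0.5, P = 0:
  (Q ∧ P) = min(0.5, 0) = 0
  ((Q ∧ P) ∨ Q) = max(0, 0.5) = 0.5
  ¬Q: Gödel ¬ of 0.5 = 0 (operand ≠ 0)
  (Q ∨ P) = max(0.5, 0) = 0.5
  (Q → (Q ∨ P)): 0.5 ≤ 0.5, so result = 1
  (¬Q ∧ (Q → (Q ∨ P))) = min(0, 1) = 0
  (((Q ∧ P) ∨ Q) ∨ (¬Q ∧ (Q → (Q ∨ P)))) = max(0.5, 0) = 0.5
Checking all 9 assignments confirms none give a value below 0.50.

0.50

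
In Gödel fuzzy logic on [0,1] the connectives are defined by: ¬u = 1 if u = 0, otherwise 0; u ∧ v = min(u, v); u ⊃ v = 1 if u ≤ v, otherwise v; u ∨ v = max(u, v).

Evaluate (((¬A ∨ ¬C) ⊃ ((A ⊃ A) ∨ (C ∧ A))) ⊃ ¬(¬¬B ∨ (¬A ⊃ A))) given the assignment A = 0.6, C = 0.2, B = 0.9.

¬A: Gödel ¬ of 0.6 = 0 (operand ≠ 0)
¬C: Gödel ¬ of 0.2 = 0 (operand ≠ 0)
(¬A ∨ ¬C) = max(0, 0) = 0
(A ⊃ A): 0.6 ≤ 0.6, so result = 1
(C ∧ A) = min(0.2, 0.6) = 0.2
((A ⊃ A) ∨ (C ∧ A)) = max(1, 0.2) = 1
((¬A ∨ ¬C) ⊃ ((A ⊃ A) ∨ (C ∧ A))): 0 ≤ 1, so result = 1
¬B: Gödel ¬ of 0.9 = 0 (operand ≠ 0)
¬¬B: Gödel ¬ of 0 = 1 (operand is 0)
¬A: Gödel ¬ of 0.6 = 0 (operand ≠ 0)
(¬A ⊃ A): 0 ≤ 0.6, so result = 1
(¬¬B ∨ (¬A ⊃ A)) = max(1, 1) = 1
¬(¬¬B ∨ (¬A ⊃ A)): Gödel ¬ of 1 = 0 (operand ≠ 0)
(((¬A ∨ ¬C) ⊃ ((A ⊃ A) ∨ (C ∧ A))) ⊃ ¬(¬¬B ∨ (¬A ⊃ A))): 1 > 0, so result = 0

0.00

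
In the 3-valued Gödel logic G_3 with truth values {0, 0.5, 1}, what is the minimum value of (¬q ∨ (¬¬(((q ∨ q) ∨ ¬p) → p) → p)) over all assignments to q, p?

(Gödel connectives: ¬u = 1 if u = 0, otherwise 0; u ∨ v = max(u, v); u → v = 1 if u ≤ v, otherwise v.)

The minimum is attained at q = 0.5, p = 0.5:
  ¬q: Gödel ¬ of 0.5 = 0 (operand ≠ 0)
  (q ∨ q) = max(0.5, 0.5) = 0.5
  ¬p: Gödel ¬ of 0.5 = 0 (operand ≠ 0)
  ((q ∨ q) ∨ ¬p) = max(0.5, 0) = 0.5
  (((q ∨ q) ∨ ¬p) → p): 0.5 ≤ 0.5, so result = 1
  ¬(((q ∨ q) ∨ ¬p) → p): Gödel ¬ of 1 = 0 (operand ≠ 0)
  ¬¬(((q ∨ q) ∨ ¬p) → p): Gödel ¬ of 0 = 1 (operand is 0)
  (¬¬(((q ∨ q) ∨ ¬p) → p) → p): 1 > 0.5, so result = 0.5
  (¬q ∨ (¬¬(((q ∨ q) ∨ ¬p) → p) → p)) = max(0, 0.5) = 0.5
Checking all 9 assignments confirms none give a value below 0.50.

0.50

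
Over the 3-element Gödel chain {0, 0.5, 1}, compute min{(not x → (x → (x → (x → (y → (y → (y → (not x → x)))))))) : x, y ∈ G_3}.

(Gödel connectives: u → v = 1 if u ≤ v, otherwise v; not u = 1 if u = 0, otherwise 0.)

1.00

Every assignment gives 1. For instance at x = 0, y = 0:
  not x: Gödel ¬ of 0 = 1 (operand is 0)
  not x: Gödel ¬ of 0 = 1 (operand is 0)
  (not x → x): 1 > 0, so result = 0
  (y → (not x → x)): 0 ≤ 0, so result = 1
  (y → (y → (not x → x))): 0 ≤ 1, so result = 1
  (y → (y → (y → (not x → x)))): 0 ≤ 1, so result = 1
  (x → (y → (y → (y → (not x → x))))): 0 ≤ 1, so result = 1
  (x → (x → (y → (y → (y → (not x → x)))))): 0 ≤ 1, so result = 1
  (x → (x → (x → (y → (y → (y → (not x → x))))))): 0 ≤ 1, so result = 1
  (not x → (x → (x → (x → (y → (y → (y → (not x → x)))))))): 1 ≤ 1, so result = 1
All 9 assignments give value 1 — the formula is a G_3-tautology.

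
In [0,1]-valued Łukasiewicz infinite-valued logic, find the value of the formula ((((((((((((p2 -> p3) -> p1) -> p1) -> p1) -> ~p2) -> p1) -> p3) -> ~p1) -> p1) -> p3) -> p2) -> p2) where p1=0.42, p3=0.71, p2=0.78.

0.87

(p2 -> p3): min(1, 1 − 0.78 + 0.71) = 0.93
((p2 -> p3) -> p1): min(1, 1 − 0.93 + 0.42) = 0.49
(((p2 -> p3) -> p1) -> p1): min(1, 1 − 0.49 + 0.42) = 0.93
((((p2 -> p3) -> p1) -> p1) -> p1): min(1, 1 − 0.93 + 0.42) = 0.49
~p2: Łukasiewicz ¬ gives 1 − 0.78 = 0.22
(((((p2 -> p3) -> p1) -> p1) -> p1) -> ~p2): min(1, 1 − 0.49 + 0.22) = 0.73
((((((p2 -> p3) -> p1) -> p1) -> p1) -> ~p2) -> p1): min(1, 1 − 0.73 + 0.42) = 0.69
(((((((p2 -> p3) -> p1) -> p1) -> p1) -> ~p2) -> p1) -> p3): min(1, 1 − 0.69 + 0.71) = 1
~p1: Łukasiewicz ¬ gives 1 − 0.42 = 0.58
((((((((p2 -> p3) -> p1) -> p1) -> p1) -> ~p2) -> p1) -> p3) -> ~p1): min(1, 1 − 1 + 0.58) = 0.58
(((((((((p2 -> p3) -> p1) -> p1) -> p1) -> ~p2) -> p1) -> p3) -> ~p1) -> p1): min(1, 1 − 0.58 + 0.42) = 0.84
((((((((((p2 -> p3) -> p1) -> p1) -> p1) -> ~p2) -> p1) -> p3) -> ~p1) -> p1) -> p3): min(1, 1 − 0.84 + 0.71) = 0.87
(((((((((((p2 -> p3) -> p1) -> p1) -> p1) -> ~p2) -> p1) -> p3) -> ~p1) -> p1) -> p3) -> p2): min(1, 1 − 0.87 + 0.78) = 0.91
((((((((((((p2 -> p3) -> p1) -> p1) -> p1) -> ~p2) -> p1) -> p3) -> ~p1) -> p1) -> p3) -> p2) -> p2): min(1, 1 − 0.91 + 0.78) = 0.87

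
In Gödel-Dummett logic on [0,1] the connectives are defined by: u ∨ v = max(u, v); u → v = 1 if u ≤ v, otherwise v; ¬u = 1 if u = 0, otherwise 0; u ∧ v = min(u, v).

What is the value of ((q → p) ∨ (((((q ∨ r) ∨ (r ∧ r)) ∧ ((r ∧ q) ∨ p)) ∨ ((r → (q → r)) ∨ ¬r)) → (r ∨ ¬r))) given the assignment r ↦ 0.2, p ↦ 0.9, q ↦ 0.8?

(q → p): 0.8 ≤ 0.9, so result = 1
(q ∨ r) = max(0.8, 0.2) = 0.8
(r ∧ r) = min(0.2, 0.2) = 0.2
((q ∨ r) ∨ (r ∧ r)) = max(0.8, 0.2) = 0.8
(r ∧ q) = min(0.2, 0.8) = 0.2
((r ∧ q) ∨ p) = max(0.2, 0.9) = 0.9
(((q ∨ r) ∨ (r ∧ r)) ∧ ((r ∧ q) ∨ p)) = min(0.8, 0.9) = 0.8
(q → r): 0.8 > 0.2, so result = 0.2
(r → (q → r)): 0.2 ≤ 0.2, so result = 1
¬r: Gödel ¬ of 0.2 = 0 (operand ≠ 0)
((r → (q → r)) ∨ ¬r) = max(1, 0) = 1
((((q ∨ r) ∨ (r ∧ r)) ∧ ((r ∧ q) ∨ p)) ∨ ((r → (q → r)) ∨ ¬r)) = max(0.8, 1) = 1
¬r: Gödel ¬ of 0.2 = 0 (operand ≠ 0)
(r ∨ ¬r) = max(0.2, 0) = 0.2
(((((q ∨ r) ∨ (r ∧ r)) ∧ ((r ∧ q) ∨ p)) ∨ ((r → (q → r)) ∨ ¬r)) → (r ∨ ¬r)): 1 > 0.2, so result = 0.2
((q → p) ∨ (((((q ∨ r) ∨ (r ∧ r)) ∧ ((r ∧ q) ∨ p)) ∨ ((r → (q → r)) ∨ ¬r)) → (r ∨ ¬r))) = max(1, 0.2) = 1

1.00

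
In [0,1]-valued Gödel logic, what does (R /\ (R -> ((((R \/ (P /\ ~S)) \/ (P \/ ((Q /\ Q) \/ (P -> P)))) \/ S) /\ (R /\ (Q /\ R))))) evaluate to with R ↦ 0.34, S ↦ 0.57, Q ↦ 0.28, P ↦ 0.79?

~S: Gödel ¬ of 0.57 = 0 (operand ≠ 0)
(P /\ ~S) = min(0.79, 0) = 0
(R \/ (P /\ ~S)) = max(0.34, 0) = 0.34
(Q /\ Q) = min(0.28, 0.28) = 0.28
(P -> P): 0.79 ≤ 0.79, so result = 1
((Q /\ Q) \/ (P -> P)) = max(0.28, 1) = 1
(P \/ ((Q /\ Q) \/ (P -> P))) = max(0.79, 1) = 1
((R \/ (P /\ ~S)) \/ (P \/ ((Q /\ Q) \/ (P -> P)))) = max(0.34, 1) = 1
(((R \/ (P /\ ~S)) \/ (P \/ ((Q /\ Q) \/ (P -> P)))) \/ S) = max(1, 0.57) = 1
(Q /\ R) = min(0.28, 0.34) = 0.28
(R /\ (Q /\ R)) = min(0.34, 0.28) = 0.28
((((R \/ (P /\ ~S)) \/ (P \/ ((Q /\ Q) \/ (P -> P)))) \/ S) /\ (R /\ (Q /\ R))) = min(1, 0.28) = 0.28
(R -> ((((R \/ (P /\ ~S)) \/ (P \/ ((Q /\ Q) \/ (P -> P)))) \/ S) /\ (R /\ (Q /\ R)))): 0.34 > 0.28, so result = 0.28
(R /\ (R -> ((((R \/ (P /\ ~S)) \/ (P \/ ((Q /\ Q) \/ (P -> P)))) \/ S) /\ (R /\ (Q /\ R))))) = min(0.34, 0.28) = 0.28

0.28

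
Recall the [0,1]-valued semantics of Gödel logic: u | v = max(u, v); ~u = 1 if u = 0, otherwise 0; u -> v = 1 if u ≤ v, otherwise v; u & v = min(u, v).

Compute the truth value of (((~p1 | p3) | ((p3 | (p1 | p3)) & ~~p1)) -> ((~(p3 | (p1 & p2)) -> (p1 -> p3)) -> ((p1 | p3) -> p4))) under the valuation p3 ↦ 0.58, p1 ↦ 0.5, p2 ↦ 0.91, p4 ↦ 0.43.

0.43

~p1: Gödel ¬ of 0.5 = 0 (operand ≠ 0)
(~p1 | p3) = max(0, 0.58) = 0.58
(p1 | p3) = max(0.5, 0.58) = 0.58
(p3 | (p1 | p3)) = max(0.58, 0.58) = 0.58
~p1: Gödel ¬ of 0.5 = 0 (operand ≠ 0)
~~p1: Gödel ¬ of 0 = 1 (operand is 0)
((p3 | (p1 | p3)) & ~~p1) = min(0.58, 1) = 0.58
((~p1 | p3) | ((p3 | (p1 | p3)) & ~~p1)) = max(0.58, 0.58) = 0.58
(p1 & p2) = min(0.5, 0.91) = 0.5
(p3 | (p1 & p2)) = max(0.58, 0.5) = 0.58
~(p3 | (p1 & p2)): Gödel ¬ of 0.58 = 0 (operand ≠ 0)
(p1 -> p3): 0.5 ≤ 0.58, so result = 1
(~(p3 | (p1 & p2)) -> (p1 -> p3)): 0 ≤ 1, so result = 1
(p1 | p3) = max(0.5, 0.58) = 0.58
((p1 | p3) -> p4): 0.58 > 0.43, so result = 0.43
((~(p3 | (p1 & p2)) -> (p1 -> p3)) -> ((p1 | p3) -> p4)): 1 > 0.43, so result = 0.43
(((~p1 | p3) | ((p3 | (p1 | p3)) & ~~p1)) -> ((~(p3 | (p1 & p2)) -> (p1 -> p3)) -> ((p1 | p3) -> p4))): 0.58 > 0.43, so result = 0.43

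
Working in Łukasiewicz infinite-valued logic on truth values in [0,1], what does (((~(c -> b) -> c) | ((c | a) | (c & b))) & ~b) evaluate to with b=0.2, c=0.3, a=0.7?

(c -> b): min(1, 1 − 0.3 + 0.2) = 0.9
~(c -> b): Łukasiewicz ¬ gives 1 − 0.9 = 0.1
(~(c -> b) -> c): min(1, 1 − 0.1 + 0.3) = 1
(c | a) = max(0.3, 0.7) = 0.7
(c & b) = min(0.3, 0.2) = 0.2
((c | a) | (c & b)) = max(0.7, 0.2) = 0.7
((~(c -> b) -> c) | ((c | a) | (c & b))) = max(1, 0.7) = 1
~b: Łukasiewicz ¬ gives 1 − 0.2 = 0.8
(((~(c -> b) -> c) | ((c | a) | (c & b))) & ~b) = min(1, 0.8) = 0.8

0.80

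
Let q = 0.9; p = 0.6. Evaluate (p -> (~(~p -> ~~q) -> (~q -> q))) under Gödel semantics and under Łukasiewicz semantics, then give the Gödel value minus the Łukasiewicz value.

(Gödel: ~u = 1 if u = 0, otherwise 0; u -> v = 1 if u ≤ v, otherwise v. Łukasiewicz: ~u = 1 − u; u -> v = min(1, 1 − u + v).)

0.00

Gödel evaluation:
  ~p: Gödel ¬ of 0.6 = 0 (operand ≠ 0)
  ~q: Gödel ¬ of 0.9 = 0 (operand ≠ 0)
  ~~q: Gödel ¬ of 0 = 1 (operand is 0)
  (~p -> ~~q): 0 ≤ 1, so result = 1
  ~(~p -> ~~q): Gödel ¬ of 1 = 0 (operand ≠ 0)
  ~q: Gödel ¬ of 0.9 = 0 (operand ≠ 0)
  (~q -> q): 0 ≤ 0.9, so result = 1
  (~(~p -> ~~q) -> (~q -> q)): 0 ≤ 1, so result = 1
  (p -> (~(~p -> ~~q) -> (~q -> q))): 0.6 ≤ 1, so result = 1
  Gödel value = 1
Łukasiewicz evaluation:
  ~p: Łukasiewicz ¬ gives 1 − 0.6 = 0.4
  ~q: Łukasiewicz ¬ gives 1 − 0.9 = 0.1
  ~~q: Łukasiewicz ¬ gives 1 − 0.1 = 0.9
  (~p -> ~~q): min(1, 1 − 0.4 + 0.9) = 1
  ~(~p -> ~~q): Łukasiewicz ¬ gives 1 − 1 = 0
  ~q: Łukasiewicz ¬ gives 1 − 0.9 = 0.1
  (~q -> q): min(1, 1 − 0.1 + 0.9) = 1
  (~(~p -> ~~q) -> (~q -> q)): min(1, 1 − 0 + 1) = 1
  (p -> (~(~p -> ~~q) -> (~q -> q))): min(1, 1 − 0.6 + 1) = 1
  Łukasiewicz value = 1
Difference: 1 − 1 = 0.00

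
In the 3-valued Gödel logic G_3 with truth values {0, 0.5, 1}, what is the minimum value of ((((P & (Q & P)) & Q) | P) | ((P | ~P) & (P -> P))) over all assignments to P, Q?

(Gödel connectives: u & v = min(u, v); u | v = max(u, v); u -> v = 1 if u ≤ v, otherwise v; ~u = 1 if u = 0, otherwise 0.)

0.50

The minimum is attained at P = 0.5, Q = 0:
  (Q & P) = min(0, 0.5) = 0
  (P & (Q & P)) = min(0.5, 0) = 0
  ((P & (Q & P)) & Q) = min(0, 0) = 0
  (((P & (Q & P)) & Q) | P) = max(0, 0.5) = 0.5
  ~P: Gödel ¬ of 0.5 = 0 (operand ≠ 0)
  (P | ~P) = max(0.5, 0) = 0.5
  (P -> P): 0.5 ≤ 0.5, so result = 1
  ((P | ~P) & (P -> P)) = min(0.5, 1) = 0.5
  ((((P & (Q & P)) & Q) | P) | ((P | ~P) & (P -> P))) = max(0.5, 0.5) = 0.5
Checking all 9 assignments confirms none give a value below 0.50.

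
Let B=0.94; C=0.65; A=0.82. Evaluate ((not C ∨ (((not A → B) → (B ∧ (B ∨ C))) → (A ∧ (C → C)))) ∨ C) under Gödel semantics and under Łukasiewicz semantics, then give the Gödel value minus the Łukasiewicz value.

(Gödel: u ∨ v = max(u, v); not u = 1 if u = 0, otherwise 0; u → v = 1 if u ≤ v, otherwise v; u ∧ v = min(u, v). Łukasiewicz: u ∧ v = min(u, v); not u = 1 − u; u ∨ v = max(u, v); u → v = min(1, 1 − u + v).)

Gödel evaluation:
  not C: Gödel ¬ of 0.65 = 0 (operand ≠ 0)
  not A: Gödel ¬ of 0.82 = 0 (operand ≠ 0)
  (not A → B): 0 ≤ 0.94, so result = 1
  (B ∨ C) = max(0.94, 0.65) = 0.94
  (B ∧ (B ∨ C)) = min(0.94, 0.94) = 0.94
  ((not A → B) → (B ∧ (B ∨ C))): 1 > 0.94, so result = 0.94
  (C → C): 0.65 ≤ 0.65, so result = 1
  (A ∧ (C → C)) = min(0.82, 1) = 0.82
  (((not A → B) → (B ∧ (B ∨ C))) → (A ∧ (C → C))): 0.94 > 0.82, so result = 0.82
  (not C ∨ (((not A → B) → (B ∧ (B ∨ C))) → (A ∧ (C → C)))) = max(0, 0.82) = 0.82
  ((not C ∨ (((not A → B) → (B ∧ (B ∨ C))) → (A ∧ (C → C)))) ∨ C) = max(0.82, 0.65) = 0.82
  Gödel value = 0.82
Łukasiewicz evaluation:
  not C: Łukasiewicz ¬ gives 1 − 0.65 = 0.35
  not A: Łukasiewicz ¬ gives 1 − 0.82 = 0.18
  (not A → B): min(1, 1 − 0.18 + 0.94) = 1
  (B ∨ C) = max(0.94, 0.65) = 0.94
  (B ∧ (B ∨ C)) = min(0.94, 0.94) = 0.94
  ((not A → B) → (B ∧ (B ∨ C))): min(1, 1 − 1 + 0.94) = 0.94
  (C → C): min(1, 1 − 0.65 + 0.65) = 1
  (A ∧ (C → C)) = min(0.82, 1) = 0.82
  (((not A → B) → (B ∧ (B ∨ C))) → (A ∧ (C → C))): min(1, 1 − 0.94 + 0.82) = 0.88
  (not C ∨ (((not A → B) → (B ∧ (B ∨ C))) → (A ∧ (C → C)))) = max(0.35, 0.88) = 0.88
  ((not C ∨ (((not A → B) → (B ∧ (B ∨ C))) → (A ∧ (C → C)))) ∨ C) = max(0.88, 0.65) = 0.88
  Łukasiewicz value = 0.88
Difference: 0.82 − 0.88 = -0.06

-0.06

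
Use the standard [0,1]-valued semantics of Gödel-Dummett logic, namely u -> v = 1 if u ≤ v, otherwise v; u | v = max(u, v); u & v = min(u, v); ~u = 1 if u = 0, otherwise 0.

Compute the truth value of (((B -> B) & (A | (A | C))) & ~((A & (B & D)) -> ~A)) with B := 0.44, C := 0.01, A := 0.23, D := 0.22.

0.23

(B -> B): 0.44 ≤ 0.44, so result = 1
(A | C) = max(0.23, 0.01) = 0.23
(A | (A | C)) = max(0.23, 0.23) = 0.23
((B -> B) & (A | (A | C))) = min(1, 0.23) = 0.23
(B & D) = min(0.44, 0.22) = 0.22
(A & (B & D)) = min(0.23, 0.22) = 0.22
~A: Gödel ¬ of 0.23 = 0 (operand ≠ 0)
((A & (B & D)) -> ~A): 0.22 > 0, so result = 0
~((A & (B & D)) -> ~A): Gödel ¬ of 0 = 1 (operand is 0)
(((B -> B) & (A | (A | C))) & ~((A & (B & D)) -> ~A)) = min(0.23, 1) = 0.23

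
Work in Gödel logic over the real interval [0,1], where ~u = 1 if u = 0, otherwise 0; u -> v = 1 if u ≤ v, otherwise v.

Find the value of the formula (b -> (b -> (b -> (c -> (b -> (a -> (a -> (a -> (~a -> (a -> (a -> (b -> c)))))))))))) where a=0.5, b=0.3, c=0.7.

~a: Gödel ¬ of 0.5 = 0 (operand ≠ 0)
(b -> c): 0.3 ≤ 0.7, so result = 1
(a -> (b -> c)): 0.5 ≤ 1, so result = 1
(a -> (a -> (b -> c))): 0.5 ≤ 1, so result = 1
(~a -> (a -> (a -> (b -> c)))): 0 ≤ 1, so result = 1
(a -> (~a -> (a -> (a -> (b -> c))))): 0.5 ≤ 1, so result = 1
(a -> (a -> (~a -> (a -> (a -> (b -> c)))))): 0.5 ≤ 1, so result = 1
(a -> (a -> (a -> (~a -> (a -> (a -> (b -> c))))))): 0.5 ≤ 1, so result = 1
(b -> (a -> (a -> (a -> (~a -> (a -> (a -> (b -> c)))))))): 0.3 ≤ 1, so result = 1
(c -> (b -> (a -> (a -> (a -> (~a -> (a -> (a -> (b -> c))))))))): 0.7 ≤ 1, so result = 1
(b -> (c -> (b -> (a -> (a -> (a -> (~a -> (a -> (a -> (b -> c)))))))))): 0.3 ≤ 1, so result = 1
(b -> (b -> (c -> (b -> (a -> (a -> (a -> (~a -> (a -> (a -> (b -> c))))))))))): 0.3 ≤ 1, so result = 1
(b -> (b -> (b -> (c -> (b -> (a -> (a -> (a -> (~a -> (a -> (a -> (b -> c)))))))))))): 0.3 ≤ 1, so result = 1

1.00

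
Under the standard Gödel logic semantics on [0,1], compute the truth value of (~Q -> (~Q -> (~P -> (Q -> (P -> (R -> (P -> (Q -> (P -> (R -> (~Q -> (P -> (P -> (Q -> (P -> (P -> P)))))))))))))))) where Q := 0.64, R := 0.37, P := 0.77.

1.00

~Q: Gödel ¬ of 0.64 = 0 (operand ≠ 0)
~Q: Gödel ¬ of 0.64 = 0 (operand ≠ 0)
~P: Gödel ¬ of 0.77 = 0 (operand ≠ 0)
~Q: Gödel ¬ of 0.64 = 0 (operand ≠ 0)
(P -> P): 0.77 ≤ 0.77, so result = 1
(P -> (P -> P)): 0.77 ≤ 1, so result = 1
(Q -> (P -> (P -> P))): 0.64 ≤ 1, so result = 1
(P -> (Q -> (P -> (P -> P)))): 0.77 ≤ 1, so result = 1
(P -> (P -> (Q -> (P -> (P -> P))))): 0.77 ≤ 1, so result = 1
(~Q -> (P -> (P -> (Q -> (P -> (P -> P)))))): 0 ≤ 1, so result = 1
(R -> (~Q -> (P -> (P -> (Q -> (P -> (P -> P))))))): 0.37 ≤ 1, so result = 1
(P -> (R -> (~Q -> (P -> (P -> (Q -> (P -> (P -> P)))))))): 0.77 ≤ 1, so result = 1
(Q -> (P -> (R -> (~Q -> (P -> (P -> (Q -> (P -> (P -> P))))))))): 0.64 ≤ 1, so result = 1
(P -> (Q -> (P -> (R -> (~Q -> (P -> (P -> (Q -> (P -> (P -> P)))))))))): 0.77 ≤ 1, so result = 1
(R -> (P -> (Q -> (P -> (R -> (~Q -> (P -> (P -> (Q -> (P -> (P -> P))))))))))): 0.37 ≤ 1, so result = 1
(P -> (R -> (P -> (Q -> (P -> (R -> (~Q -> (P -> (P -> (Q -> (P -> (P -> P)))))))))))): 0.77 ≤ 1, so result = 1
(Q -> (P -> (R -> (P -> (Q -> (P -> (R -> (~Q -> (P -> (P -> (Q -> (P -> (P -> P))))))))))))): 0.64 ≤ 1, so result = 1
(~P -> (Q -> (P -> (R -> (P -> (Q -> (P -> (R -> (~Q -> (P -> (P -> (Q -> (P -> (P -> P)))))))))))))): 0 ≤ 1, so result = 1
(~Q -> (~P -> (Q -> (P -> (R -> (P -> (Q -> (P -> (R -> (~Q -> (P -> (P -> (Q -> (P -> (P -> P))))))))))))))): 0 ≤ 1, so result = 1
(~Q -> (~Q -> (~P -> (Q -> (P -> (R -> (P -> (Q -> (P -> (R -> (~Q -> (P -> (P -> (Q -> (P -> (P -> P)))))))))))))))): 0 ≤ 1, so result = 1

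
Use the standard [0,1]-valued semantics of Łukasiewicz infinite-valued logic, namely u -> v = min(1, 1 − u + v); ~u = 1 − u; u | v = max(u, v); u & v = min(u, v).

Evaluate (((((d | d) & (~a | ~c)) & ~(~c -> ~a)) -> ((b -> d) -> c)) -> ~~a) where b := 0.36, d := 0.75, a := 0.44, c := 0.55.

0.44

(d | d) = max(0.75, 0.75) = 0.75
~a: Łukasiewicz ¬ gives 1 − 0.44 = 0.56
~c: Łukasiewicz ¬ gives 1 − 0.55 = 0.45
(~a | ~c) = max(0.56, 0.45) = 0.56
((d | d) & (~a | ~c)) = min(0.75, 0.56) = 0.56
~c: Łukasiewicz ¬ gives 1 − 0.55 = 0.45
~a: Łukasiewicz ¬ gives 1 − 0.44 = 0.56
(~c -> ~a): min(1, 1 − 0.45 + 0.56) = 1
~(~c -> ~a): Łukasiewicz ¬ gives 1 − 1 = 0
(((d | d) & (~a | ~c)) & ~(~c -> ~a)) = min(0.56, 0) = 0
(b -> d): min(1, 1 − 0.36 + 0.75) = 1
((b -> d) -> c): min(1, 1 − 1 + 0.55) = 0.55
((((d | d) & (~a | ~c)) & ~(~c -> ~a)) -> ((b -> d) -> c)): min(1, 1 − 0 + 0.55) = 1
~a: Łukasiewicz ¬ gives 1 − 0.44 = 0.56
~~a: Łukasiewicz ¬ gives 1 − 0.56 = 0.44
(((((d | d) & (~a | ~c)) & ~(~c -> ~a)) -> ((b -> d) -> c)) -> ~~a): min(1, 1 − 1 + 0.44) = 0.44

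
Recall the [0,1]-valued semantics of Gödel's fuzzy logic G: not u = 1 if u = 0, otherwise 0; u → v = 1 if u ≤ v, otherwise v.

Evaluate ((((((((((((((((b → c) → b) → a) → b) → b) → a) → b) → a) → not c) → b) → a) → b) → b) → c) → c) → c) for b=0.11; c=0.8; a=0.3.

(b → c): 0.11 ≤ 0.8, so result = 1
((b → c) → b): 1 > 0.11, so result = 0.11
(((b → c) → b) → a): 0.11 ≤ 0.3, so result = 1
((((b → c) → b) → a) → b): 1 > 0.11, so result = 0.11
(((((b → c) → b) → a) → b) → b): 0.11 ≤ 0.11, so result = 1
((((((b → c) → b) → a) → b) → b) → a): 1 > 0.3, so result = 0.3
(((((((b → c) → b) → a) → b) → b) → a) → b): 0.3 > 0.11, so result = 0.11
((((((((b → c) → b) → a) → b) → b) → a) → b) → a): 0.11 ≤ 0.3, so result = 1
not c: Gödel ¬ of 0.8 = 0 (operand ≠ 0)
(((((((((b → c) → b) → a) → b) → b) → a) → b) → a) → not c): 1 > 0, so result = 0
((((((((((b → c) → b) → a) → b) → b) → a) → b) → a) → not c) → b): 0 ≤ 0.11, so result = 1
(((((((((((b → c) → b) → a) → b) → b) → a) → b) → a) → not c) → b) → a): 1 > 0.3, so result = 0.3
((((((((((((b → c) → b) → a) → b) → b) → a) → b) → a) → not c) → b) → a) → b): 0.3 > 0.11, so result = 0.11
(((((((((((((b → c) → b) → a) → b) → b) → a) → b) → a) → not c) → b) → a) → b) → b): 0.11 ≤ 0.11, so result = 1
((((((((((((((b → c) → b) → a) → b) → b) → a) → b) → a) → not c) → b) → a) → b) → b) → c): 1 > 0.8, so result = 0.8
(((((((((((((((b → c) → b) → a) → b) → b) → a) → b) → a) → not c) → b) → a) → b) → b) → c) → c): 0.8 ≤ 0.8, so result = 1
((((((((((((((((b → c) → b) → a) → b) → b) → a) → b) → a) → not c) → b) → a) → b) → b) → c) → c) → c): 1 > 0.8, so result = 0.8

0.80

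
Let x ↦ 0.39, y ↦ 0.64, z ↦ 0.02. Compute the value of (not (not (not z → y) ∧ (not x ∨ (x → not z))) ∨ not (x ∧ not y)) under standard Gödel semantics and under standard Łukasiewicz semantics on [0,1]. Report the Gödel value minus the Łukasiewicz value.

0.34

Gödel evaluation:
  not z: Gödel ¬ of 0.02 = 0 (operand ≠ 0)
  (not z → y): 0 ≤ 0.64, so result = 1
  not (not z → y): Gödel ¬ of 1 = 0 (operand ≠ 0)
  not x: Gödel ¬ of 0.39 = 0 (operand ≠ 0)
  not z: Gödel ¬ of 0.02 = 0 (operand ≠ 0)
  (x → not z): 0.39 > 0, so result = 0
  (not x ∨ (x → not z)) = max(0, 0) = 0
  (not (not z → y) ∧ (not x ∨ (x → not z))) = min(0, 0) = 0
  not (not (not z → y) ∧ (not x ∨ (x → not z))): Gödel ¬ of 0 = 1 (operand is 0)
  not y: Gödel ¬ of 0.64 = 0 (operand ≠ 0)
  (x ∧ not y) = min(0.39, 0) = 0
  not (x ∧ not y): Gödel ¬ of 0 = 1 (operand is 0)
  (not (not (not z → y) ∧ (not x ∨ (x → not z))) ∨ not (x ∧ not y)) = max(1, 1) = 1
  Gödel value = 1
Łukasiewicz evaluation:
  not z: Łukasiewicz ¬ gives 1 − 0.02 = 0.98
  (not z → y): min(1, 1 − 0.98 + 0.64) = 0.66
  not (not z → y): Łukasiewicz ¬ gives 1 − 0.66 = 0.34
  not x: Łukasiewicz ¬ gives 1 − 0.39 = 0.61
  not z: Łukasiewicz ¬ gives 1 − 0.02 = 0.98
  (x → not z): min(1, 1 − 0.39 + 0.98) = 1
  (not x ∨ (x → not z)) = max(0.61, 1) = 1
  (not (not z → y) ∧ (not x ∨ (x → not z))) = min(0.34, 1) = 0.34
  not (not (not z → y) ∧ (not x ∨ (x → not z))): Łukasiewicz ¬ gives 1 − 0.34 = 0.66
  not y: Łukasiewicz ¬ gives 1 − 0.64 = 0.36
  (x ∧ not y) = min(0.39, 0.36) = 0.36
  not (x ∧ not y): Łukasiewicz ¬ gives 1 − 0.36 = 0.64
  (not (not (not z → y) ∧ (not x ∨ (x → not z))) ∨ not (x ∧ not y)) = max(0.66, 0.64) = 0.66
  Łukasiewicz value = 0.66
Difference: 1 − 0.66 = 0.34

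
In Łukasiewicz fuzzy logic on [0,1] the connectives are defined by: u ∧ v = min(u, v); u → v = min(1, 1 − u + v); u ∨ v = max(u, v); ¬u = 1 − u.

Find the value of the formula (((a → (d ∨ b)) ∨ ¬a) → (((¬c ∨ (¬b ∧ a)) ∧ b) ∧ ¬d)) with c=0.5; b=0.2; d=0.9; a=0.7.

0.10

(d ∨ b) = max(0.9, 0.2) = 0.9
(a → (d ∨ b)): min(1, 1 − 0.7 + 0.9) = 1
¬a: Łukasiewicz ¬ gives 1 − 0.7 = 0.3
((a → (d ∨ b)) ∨ ¬a) = max(1, 0.3) = 1
¬c: Łukasiewicz ¬ gives 1 − 0.5 = 0.5
¬b: Łukasiewicz ¬ gives 1 − 0.2 = 0.8
(¬b ∧ a) = min(0.8, 0.7) = 0.7
(¬c ∨ (¬b ∧ a)) = max(0.5, 0.7) = 0.7
((¬c ∨ (¬b ∧ a)) ∧ b) = min(0.7, 0.2) = 0.2
¬d: Łukasiewicz ¬ gives 1 − 0.9 = 0.1
(((¬c ∨ (¬b ∧ a)) ∧ b) ∧ ¬d) = min(0.2, 0.1) = 0.1
(((a → (d ∨ b)) ∨ ¬a) → (((¬c ∨ (¬b ∧ a)) ∧ b) ∧ ¬d)): min(1, 1 − 1 + 0.1) = 0.1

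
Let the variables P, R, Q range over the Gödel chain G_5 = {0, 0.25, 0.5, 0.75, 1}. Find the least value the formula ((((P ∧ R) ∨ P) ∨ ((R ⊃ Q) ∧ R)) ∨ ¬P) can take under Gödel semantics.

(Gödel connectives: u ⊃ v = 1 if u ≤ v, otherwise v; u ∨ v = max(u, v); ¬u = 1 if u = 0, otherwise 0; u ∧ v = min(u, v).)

The minimum is attained at P = 0.25, R = 0, Q = 0:
  (P ∧ R) = min(0.25, 0) = 0
  ((P ∧ R) ∨ P) = max(0, 0.25) = 0.25
  (R ⊃ Q): 0 ≤ 0, so result = 1
  ((R ⊃ Q) ∧ R) = min(1, 0) = 0
  (((P ∧ R) ∨ P) ∨ ((R ⊃ Q) ∧ R)) = max(0.25, 0) = 0.25
  ¬P: Gödel ¬ of 0.25 = 0 (operand ≠ 0)
  ((((P ∧ R) ∨ P) ∨ ((R ⊃ Q) ∧ R)) ∨ ¬P) = max(0.25, 0) = 0.25
Checking all 125 assignments confirms none give a value below 0.25.

0.25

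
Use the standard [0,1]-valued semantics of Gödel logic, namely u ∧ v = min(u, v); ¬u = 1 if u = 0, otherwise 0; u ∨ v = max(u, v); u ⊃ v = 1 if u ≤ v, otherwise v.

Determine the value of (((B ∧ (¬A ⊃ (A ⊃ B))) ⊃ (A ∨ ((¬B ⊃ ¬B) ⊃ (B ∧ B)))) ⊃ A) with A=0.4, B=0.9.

0.40

¬A: Gödel ¬ of 0.4 = 0 (operand ≠ 0)
(A ⊃ B): 0.4 ≤ 0.9, so result = 1
(¬A ⊃ (A ⊃ B)): 0 ≤ 1, so result = 1
(B ∧ (¬A ⊃ (A ⊃ B))) = min(0.9, 1) = 0.9
¬B: Gödel ¬ of 0.9 = 0 (operand ≠ 0)
¬B: Gödel ¬ of 0.9 = 0 (operand ≠ 0)
(¬B ⊃ ¬B): 0 ≤ 0, so result = 1
(B ∧ B) = min(0.9, 0.9) = 0.9
((¬B ⊃ ¬B) ⊃ (B ∧ B)): 1 > 0.9, so result = 0.9
(A ∨ ((¬B ⊃ ¬B) ⊃ (B ∧ B))) = max(0.4, 0.9) = 0.9
((B ∧ (¬A ⊃ (A ⊃ B))) ⊃ (A ∨ ((¬B ⊃ ¬B) ⊃ (B ∧ B)))): 0.9 ≤ 0.9, so result = 1
(((B ∧ (¬A ⊃ (A ⊃ B))) ⊃ (A ∨ ((¬B ⊃ ¬B) ⊃ (B ∧ B)))) ⊃ A): 1 > 0.4, so result = 0.4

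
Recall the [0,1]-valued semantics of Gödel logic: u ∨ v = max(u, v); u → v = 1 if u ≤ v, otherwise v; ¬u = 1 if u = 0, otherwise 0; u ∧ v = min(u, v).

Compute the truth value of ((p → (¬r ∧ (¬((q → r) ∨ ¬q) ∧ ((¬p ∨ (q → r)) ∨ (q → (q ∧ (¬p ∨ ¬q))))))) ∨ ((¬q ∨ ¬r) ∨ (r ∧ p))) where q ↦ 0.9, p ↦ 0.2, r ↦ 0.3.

0.20

¬r: Gödel ¬ of 0.3 = 0 (operand ≠ 0)
(q → r): 0.9 > 0.3, so result = 0.3
¬q: Gödel ¬ of 0.9 = 0 (operand ≠ 0)
((q → r) ∨ ¬q) = max(0.3, 0) = 0.3
¬((q → r) ∨ ¬q): Gödel ¬ of 0.3 = 0 (operand ≠ 0)
¬p: Gödel ¬ of 0.2 = 0 (operand ≠ 0)
(q → r): 0.9 > 0.3, so result = 0.3
(¬p ∨ (q → r)) = max(0, 0.3) = 0.3
¬p: Gödel ¬ of 0.2 = 0 (operand ≠ 0)
¬q: Gödel ¬ of 0.9 = 0 (operand ≠ 0)
(¬p ∨ ¬q) = max(0, 0) = 0
(q ∧ (¬p ∨ ¬q)) = min(0.9, 0) = 0
(q → (q ∧ (¬p ∨ ¬q))): 0.9 > 0, so result = 0
((¬p ∨ (q → r)) ∨ (q → (q ∧ (¬p ∨ ¬q)))) = max(0.3, 0) = 0.3
(¬((q → r) ∨ ¬q) ∧ ((¬p ∨ (q → r)) ∨ (q → (q ∧ (¬p ∨ ¬q))))) = min(0, 0.3) = 0
(¬r ∧ (¬((q → r) ∨ ¬q) ∧ ((¬p ∨ (q → r)) ∨ (q → (q ∧ (¬p ∨ ¬q)))))) = min(0, 0) = 0
(p → (¬r ∧ (¬((q → r) ∨ ¬q) ∧ ((¬p ∨ (q → r)) ∨ (q → (q ∧ (¬p ∨ ¬q))))))): 0.2 > 0, so result = 0
¬q: Gödel ¬ of 0.9 = 0 (operand ≠ 0)
¬r: Gödel ¬ of 0.3 = 0 (operand ≠ 0)
(¬q ∨ ¬r) = max(0, 0) = 0
(r ∧ p) = min(0.3, 0.2) = 0.2
((¬q ∨ ¬r) ∨ (r ∧ p)) = max(0, 0.2) = 0.2
((p → (¬r ∧ (¬((q → r) ∨ ¬q) ∧ ((¬p ∨ (q → r)) ∨ (q → (q ∧ (¬p ∨ ¬q))))))) ∨ ((¬q ∨ ¬r) ∨ (r ∧ p))) = max(0, 0.2) = 0.2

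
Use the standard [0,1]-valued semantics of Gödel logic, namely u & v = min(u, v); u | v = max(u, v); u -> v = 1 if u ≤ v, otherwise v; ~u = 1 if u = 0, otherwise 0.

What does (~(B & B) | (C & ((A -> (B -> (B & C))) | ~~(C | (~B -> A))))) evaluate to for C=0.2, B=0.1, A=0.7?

0.20

(B & B) = min(0.1, 0.1) = 0.1
~(B & B): Gödel ¬ of 0.1 = 0 (operand ≠ 0)
(B & C) = min(0.1, 0.2) = 0.1
(B -> (B & C)): 0.1 ≤ 0.1, so result = 1
(A -> (B -> (B & C))): 0.7 ≤ 1, so result = 1
~B: Gödel ¬ of 0.1 = 0 (operand ≠ 0)
(~B -> A): 0 ≤ 0.7, so result = 1
(C | (~B -> A)) = max(0.2, 1) = 1
~(C | (~B -> A)): Gödel ¬ of 1 = 0 (operand ≠ 0)
~~(C | (~B -> A)): Gödel ¬ of 0 = 1 (operand is 0)
((A -> (B -> (B & C))) | ~~(C | (~B -> A))) = max(1, 1) = 1
(C & ((A -> (B -> (B & C))) | ~~(C | (~B -> A)))) = min(0.2, 1) = 0.2
(~(B & B) | (C & ((A -> (B -> (B & C))) | ~~(C | (~B -> A))))) = max(0, 0.2) = 0.2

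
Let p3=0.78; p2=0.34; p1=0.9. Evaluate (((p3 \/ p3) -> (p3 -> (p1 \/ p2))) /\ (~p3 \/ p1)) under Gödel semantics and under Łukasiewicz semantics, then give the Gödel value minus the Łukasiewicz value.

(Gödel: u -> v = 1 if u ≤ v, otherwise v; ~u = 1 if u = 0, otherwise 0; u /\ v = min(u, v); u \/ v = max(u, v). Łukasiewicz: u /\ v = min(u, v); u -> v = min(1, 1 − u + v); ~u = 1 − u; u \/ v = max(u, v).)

0.00

Gödel evaluation:
  (p3 \/ p3) = max(0.78, 0.78) = 0.78
  (p1 \/ p2) = max(0.9, 0.34) = 0.9
  (p3 -> (p1 \/ p2)): 0.78 ≤ 0.9, so result = 1
  ((p3 \/ p3) -> (p3 -> (p1 \/ p2))): 0.78 ≤ 1, so result = 1
  ~p3: Gödel ¬ of 0.78 = 0 (operand ≠ 0)
  (~p3 \/ p1) = max(0, 0.9) = 0.9
  (((p3 \/ p3) -> (p3 -> (p1 \/ p2))) /\ (~p3 \/ p1)) = min(1, 0.9) = 0.9
  Gödel value = 0.9
Łukasiewicz evaluation:
  (p3 \/ p3) = max(0.78, 0.78) = 0.78
  (p1 \/ p2) = max(0.9, 0.34) = 0.9
  (p3 -> (p1 \/ p2)): min(1, 1 − 0.78 + 0.9) = 1
  ((p3 \/ p3) -> (p3 -> (p1 \/ p2))): min(1, 1 − 0.78 + 1) = 1
  ~p3: Łukasiewicz ¬ gives 1 − 0.78 = 0.22
  (~p3 \/ p1) = max(0.22, 0.9) = 0.9
  (((p3 \/ p3) -> (p3 -> (p1 \/ p2))) /\ (~p3 \/ p1)) = min(1, 0.9) = 0.9
  Łukasiewicz value = 0.9
Difference: 0.9 − 0.9 = 0.00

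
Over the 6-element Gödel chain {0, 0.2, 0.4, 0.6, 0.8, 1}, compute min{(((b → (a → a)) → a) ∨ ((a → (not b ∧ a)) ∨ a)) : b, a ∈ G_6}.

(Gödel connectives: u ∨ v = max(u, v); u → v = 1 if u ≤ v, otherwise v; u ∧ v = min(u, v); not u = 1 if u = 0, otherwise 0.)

The minimum is attained at b = 0.2, a = 0.2:
  (a → a): 0.2 ≤ 0.2, so result = 1
  (b → (a → a)): 0.2 ≤ 1, so result = 1
  ((b → (a → a)) → a): 1 > 0.2, so result = 0.2
  not b: Gödel ¬ of 0.2 = 0 (operand ≠ 0)
  (not b ∧ a) = min(0, 0.2) = 0
  (a → (not b ∧ a)): 0.2 > 0, so result = 0
  ((a → (not b ∧ a)) ∨ a) = max(0, 0.2) = 0.2
  (((b → (a → a)) → a) ∨ ((a → (not b ∧ a)) ∨ a)) = max(0.2, 0.2) = 0.2
Checking all 36 assignments confirms none give a value below 0.20.

0.20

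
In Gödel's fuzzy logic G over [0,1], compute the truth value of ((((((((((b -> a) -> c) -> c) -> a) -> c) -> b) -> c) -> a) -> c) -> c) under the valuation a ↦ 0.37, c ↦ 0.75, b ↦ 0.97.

0.75

(b -> a): 0.97 > 0.37, so result = 0.37
((b -> a) -> c): 0.37 ≤ 0.75, so result = 1
(((b -> a) -> c) -> c): 1 > 0.75, so result = 0.75
((((b -> a) -> c) -> c) -> a): 0.75 > 0.37, so result = 0.37
(((((b -> a) -> c) -> c) -> a) -> c): 0.37 ≤ 0.75, so result = 1
((((((b -> a) -> c) -> c) -> a) -> c) -> b): 1 > 0.97, so result = 0.97
(((((((b -> a) -> c) -> c) -> a) -> c) -> b) -> c): 0.97 > 0.75, so result = 0.75
((((((((b -> a) -> c) -> c) -> a) -> c) -> b) -> c) -> a): 0.75 > 0.37, so result = 0.37
(((((((((b -> a) -> c) -> c) -> a) -> c) -> b) -> c) -> a) -> c): 0.37 ≤ 0.75, so result = 1
((((((((((b -> a) -> c) -> c) -> a) -> c) -> b) -> c) -> a) -> c) -> c): 1 > 0.75, so result = 0.75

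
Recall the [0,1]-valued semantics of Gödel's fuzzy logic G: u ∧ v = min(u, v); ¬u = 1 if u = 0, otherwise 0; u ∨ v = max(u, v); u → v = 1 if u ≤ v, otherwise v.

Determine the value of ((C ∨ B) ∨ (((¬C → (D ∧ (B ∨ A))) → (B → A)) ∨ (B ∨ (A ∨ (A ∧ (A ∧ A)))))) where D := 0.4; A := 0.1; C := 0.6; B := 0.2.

(C ∨ B) = max(0.6, 0.2) = 0.6
¬C: Gödel ¬ of 0.6 = 0 (operand ≠ 0)
(B ∨ A) = max(0.2, 0.1) = 0.2
(D ∧ (B ∨ A)) = min(0.4, 0.2) = 0.2
(¬C → (D ∧ (B ∨ A))): 0 ≤ 0.2, so result = 1
(B → A): 0.2 > 0.1, so result = 0.1
((¬C → (D ∧ (B ∨ A))) → (B → A)): 1 > 0.1, so result = 0.1
(A ∧ A) = min(0.1, 0.1) = 0.1
(A ∧ (A ∧ A)) = min(0.1, 0.1) = 0.1
(A ∨ (A ∧ (A ∧ A))) = max(0.1, 0.1) = 0.1
(B ∨ (A ∨ (A ∧ (A ∧ A)))) = max(0.2, 0.1) = 0.2
(((¬C → (D ∧ (B ∨ A))) → (B → A)) ∨ (B ∨ (A ∨ (A ∧ (A ∧ A))))) = max(0.1, 0.2) = 0.2
((C ∨ B) ∨ (((¬C → (D ∧ (B ∨ A))) → (B → A)) ∨ (B ∨ (A ∨ (A ∧ (A ∧ A)))))) = max(0.6, 0.2) = 0.6

0.60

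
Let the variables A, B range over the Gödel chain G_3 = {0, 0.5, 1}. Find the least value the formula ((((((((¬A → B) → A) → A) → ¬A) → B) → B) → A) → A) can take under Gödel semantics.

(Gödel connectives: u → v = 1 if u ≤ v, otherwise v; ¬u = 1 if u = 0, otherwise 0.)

The minimum is attained at A = 0.5, B = 0:
  ¬A: Gödel ¬ of 0.5 = 0 (operand ≠ 0)
  (¬A → B): 0 ≤ 0, so result = 1
  ((¬A → B) → A): 1 > 0.5, so result = 0.5
  (((¬A → B) → A) → A): 0.5 ≤ 0.5, so result = 1
  ¬A: Gödel ¬ of 0.5 = 0 (operand ≠ 0)
  ((((¬A → B) → A) → A) → ¬A): 1 > 0, so result = 0
  (((((¬A → B) → A) → A) → ¬A) → B): 0 ≤ 0, so result = 1
  ((((((¬A → B) → A) → A) → ¬A) → B) → B): 1 > 0, so result = 0
  (((((((¬A → B) → A) → A) → ¬A) → B) → B) → A): 0 ≤ 0.5, so result = 1
  ((((((((¬A → B) → A) → A) → ¬A) → B) → B) → A) → A): 1 > 0.5, so result = 0.5
Checking all 9 assignments confirms none give a value below 0.50.

0.50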